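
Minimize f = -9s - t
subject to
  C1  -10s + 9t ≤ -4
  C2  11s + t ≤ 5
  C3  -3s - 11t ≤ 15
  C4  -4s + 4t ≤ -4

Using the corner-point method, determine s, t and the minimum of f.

s = 1/2, t = -1/2, minimum f = -4

Corner points and f = -9s - t:
  (35/59, -90/59) → f = -225/59
  (1/2, -1/2) → f = -4
  (-2/7, -9/7) → f = 27/7

At the optimal vertex, 11s + t = 5 and -4s + 4t = -4.
Solving simultaneously gives s = 1/2, t = -1/2.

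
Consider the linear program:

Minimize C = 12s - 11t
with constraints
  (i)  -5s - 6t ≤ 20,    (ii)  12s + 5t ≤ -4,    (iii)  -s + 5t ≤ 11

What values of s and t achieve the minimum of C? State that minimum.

s = -166/31, t = 35/31, minimum C = -2377/31

Corner points and C = 12s - 11t:
  (76/47, -220/47) → C = 3332/47
  (-166/31, 35/31) → C = -2377/31
  (-15/13, 128/65) → C = -2308/65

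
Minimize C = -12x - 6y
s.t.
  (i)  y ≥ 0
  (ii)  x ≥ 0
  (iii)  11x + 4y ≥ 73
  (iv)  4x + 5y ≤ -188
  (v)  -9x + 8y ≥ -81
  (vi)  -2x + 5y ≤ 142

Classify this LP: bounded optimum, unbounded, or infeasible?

infeasible

The boundaries y = 0 and 11x + 4y = 73 meet at (73/11, 0), but that point violates 4x + 5y ≤ -188. Every candidate vertex is excluded by some other constraint, so the feasible region is empty.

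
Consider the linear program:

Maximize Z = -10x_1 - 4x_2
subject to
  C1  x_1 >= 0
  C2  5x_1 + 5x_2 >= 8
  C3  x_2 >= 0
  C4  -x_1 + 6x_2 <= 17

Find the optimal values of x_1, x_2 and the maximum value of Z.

Extreme points and Z = -10x_1 - 4x_2:
  (0, 8/5) → Z = -32/5
  (0, 17/6) → Z = -34/3
  (8/5, 0) → Z = -16
The feasible region is unbounded (it extends along (6, 1), (1, 0)), but Z strictly decreases along every unbounded feasible direction, so there is no improving ray and the maximum is attained at a vertex.

At the optimal vertex, x_1 = 0 and 5x_1 + 5x_2 = 8.
Solving simultaneously gives x_1 = 0, x_2 = 8/5.

x_1 = 0, x_2 = 8/5, maximum Z = -32/5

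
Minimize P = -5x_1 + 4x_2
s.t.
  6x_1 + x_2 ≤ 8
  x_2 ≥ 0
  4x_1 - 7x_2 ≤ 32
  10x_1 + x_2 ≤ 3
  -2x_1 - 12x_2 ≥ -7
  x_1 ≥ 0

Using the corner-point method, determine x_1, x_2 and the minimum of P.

Vertices and P = -5x_1 + 4x_2:
  (3/10, 0) → P = -3/2
  (0, 0) → P = 0
  (29/118, 32/59) → P = 111/118
  (0, 7/12) → P = 7/3

x_1 = 3/10, x_2 = 0, minimum P = -3/2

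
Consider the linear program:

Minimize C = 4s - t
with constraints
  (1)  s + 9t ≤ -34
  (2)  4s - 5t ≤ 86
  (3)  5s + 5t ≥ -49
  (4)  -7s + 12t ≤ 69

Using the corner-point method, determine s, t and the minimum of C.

Corner points and C = 4s - t:
  (604/41, -222/41) → C = 2638/41
  (-271/40, -121/40) → C = -963/40
  (37/9, -626/45) → C = 1366/45

At the optimal vertex, s + 9t = -34 and 5s + 5t = -49.
Solving simultaneously gives s = -271/40, t = -121/40.

s = -271/40, t = -121/40, minimum C = -963/40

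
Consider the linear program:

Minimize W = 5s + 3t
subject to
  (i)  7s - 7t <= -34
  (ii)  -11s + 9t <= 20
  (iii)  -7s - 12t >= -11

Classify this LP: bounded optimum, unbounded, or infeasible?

The boundaries 7s - 7t = -34 and -11s + 9t = 20 meet at (83/7, 117/7), but that point violates -7s - 12t ≥ -11. Every candidate vertex is excluded by some other constraint, so the feasible region is empty.

infeasible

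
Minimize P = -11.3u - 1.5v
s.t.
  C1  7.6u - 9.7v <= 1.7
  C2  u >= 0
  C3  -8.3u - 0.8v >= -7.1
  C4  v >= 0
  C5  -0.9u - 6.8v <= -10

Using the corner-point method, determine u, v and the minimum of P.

Vertices and P = -11.3u - 1.5v:
  (0, 71/8) → P = -213/16
  (0, 25/17) → P = -75/34
  (1007/1393, 7661/5572) → P = -570079/55720

u = 0, v = 8.875, minimum P = -13.3125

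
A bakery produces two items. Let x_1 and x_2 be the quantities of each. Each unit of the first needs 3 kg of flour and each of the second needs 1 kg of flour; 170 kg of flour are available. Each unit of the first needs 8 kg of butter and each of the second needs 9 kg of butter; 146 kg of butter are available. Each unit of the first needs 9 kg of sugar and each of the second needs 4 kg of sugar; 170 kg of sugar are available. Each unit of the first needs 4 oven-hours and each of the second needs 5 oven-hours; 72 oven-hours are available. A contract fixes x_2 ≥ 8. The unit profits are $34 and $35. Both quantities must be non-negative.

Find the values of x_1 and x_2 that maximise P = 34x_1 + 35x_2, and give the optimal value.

Feasible corners and P = 34x_1 + 35x_2:
  (0, 72/5) → P = 504
  (0, 8) → P = 280
  (8, 8) → P = 552

The optimum lies where 4x_1 + 5x_2 = 72 and x_2 = 8.
Solving simultaneously gives x_1 = 8, x_2 = 8.

x_1 = 8, x_2 = 8, maximum P = 552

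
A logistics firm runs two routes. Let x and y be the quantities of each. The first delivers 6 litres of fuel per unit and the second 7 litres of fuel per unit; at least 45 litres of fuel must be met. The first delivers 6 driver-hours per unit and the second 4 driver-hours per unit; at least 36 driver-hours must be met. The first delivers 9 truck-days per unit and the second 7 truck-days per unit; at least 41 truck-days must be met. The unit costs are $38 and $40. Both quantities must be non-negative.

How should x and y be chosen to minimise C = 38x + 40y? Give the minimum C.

x = 4, y = 3, minimum C = 272

The feasible region is unbounded (it extends along (0, 1), (1, 0)), but C strictly increases along every unbounded feasible direction, so there is no improving ray and the minimum is attained at a vertex.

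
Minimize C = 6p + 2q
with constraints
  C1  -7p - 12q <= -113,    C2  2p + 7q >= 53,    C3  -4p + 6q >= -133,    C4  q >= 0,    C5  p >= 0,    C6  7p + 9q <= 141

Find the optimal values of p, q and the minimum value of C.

p = 0, q = 113/12, minimum C = 113/6

Vertices and C = 6p + 2q:
  (31/5, 29/5) → C = 244/5
  (0, 113/12) → C = 113/6
  (510/31, 89/31) → C = 3238/31
  (0, 47/3) → C = 94/3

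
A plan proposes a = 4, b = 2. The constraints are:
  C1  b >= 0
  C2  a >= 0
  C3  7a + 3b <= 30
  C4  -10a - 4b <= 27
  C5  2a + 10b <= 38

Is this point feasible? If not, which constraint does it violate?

Constraint C3: 7a + 3b = 34, which is not ≤ 30. All other constraints are satisfied.

not feasible — violates C3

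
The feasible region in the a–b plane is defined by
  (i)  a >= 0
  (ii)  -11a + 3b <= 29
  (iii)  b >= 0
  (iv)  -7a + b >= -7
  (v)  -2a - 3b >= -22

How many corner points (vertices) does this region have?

Intersecting each pair of boundary lines and keeping only the points that satisfy every inequality leaves:
  (0, 0)
  (0, 22/3)
  (1, 0)
  (43/23, 140/23)

4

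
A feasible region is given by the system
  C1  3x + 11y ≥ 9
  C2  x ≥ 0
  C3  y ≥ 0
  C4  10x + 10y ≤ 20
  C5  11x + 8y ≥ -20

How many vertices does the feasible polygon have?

3

The feasible vertices (each the meet of two boundaries and inside every other half-plane) are:
  (0, 9/11)
  (13/8, 3/8)
  (0, 2)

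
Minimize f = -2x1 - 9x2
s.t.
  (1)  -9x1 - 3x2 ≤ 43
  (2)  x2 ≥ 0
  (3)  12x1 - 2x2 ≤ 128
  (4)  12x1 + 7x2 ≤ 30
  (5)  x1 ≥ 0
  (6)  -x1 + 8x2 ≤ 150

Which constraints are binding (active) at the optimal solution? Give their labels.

Feasible corners and f = -2x1 - 9x2:
  (5/2, 0) → f = -5
  (0, 0) → f = 0
  (0, 30/7) → f = -270/7

The minimum is at (0, 30/7). Substituting into each constraint, equality holds for (4) and (5); the remaining constraints have slack.

(4) and (5)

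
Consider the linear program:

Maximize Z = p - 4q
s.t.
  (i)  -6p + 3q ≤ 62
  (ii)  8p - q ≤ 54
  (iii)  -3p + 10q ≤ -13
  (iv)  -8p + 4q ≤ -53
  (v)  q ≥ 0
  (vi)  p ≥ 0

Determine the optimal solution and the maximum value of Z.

p = 27/4, q = 0, maximum Z = 27/4

Extreme points and Z = p - 4q:
  (163/24, 1/3) → Z = 131/24
  (27/4, 0) → Z = 27/4
  (53/8, 0) → Z = 53/8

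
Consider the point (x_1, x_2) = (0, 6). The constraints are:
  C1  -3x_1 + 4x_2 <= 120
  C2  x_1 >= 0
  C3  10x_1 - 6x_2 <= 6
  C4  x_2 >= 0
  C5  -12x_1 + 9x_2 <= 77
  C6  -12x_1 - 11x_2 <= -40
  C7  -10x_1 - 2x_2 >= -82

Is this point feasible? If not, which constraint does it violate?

C1: 24 ≤ 120 ✓
C2: 0 ≥ 0 ✓
C3: -36 ≤ 6 ✓
C4: 6 ≥ 0 ✓
C5: 54 ≤ 77 ✓
C6: -66 ≤ -40 ✓
C7: -12 ≥ -82 ✓

feasible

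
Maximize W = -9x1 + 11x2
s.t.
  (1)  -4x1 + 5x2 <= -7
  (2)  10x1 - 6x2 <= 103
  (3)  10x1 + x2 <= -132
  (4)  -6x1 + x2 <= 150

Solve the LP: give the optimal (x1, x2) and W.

Vertices and W = -9x1 + 11x2:
  (-653/54, -299/27) → W = -701/54
  (-757/26, -321/13) → W = -249/26
  (-689/70, -235/7) → W = -2807/10
  (-1003/26, -1059/13) → W = -14271/26

The binding constraints are -4x1 + 5x2 = -7 and -6x1 + x2 = 150.
Solving simultaneously gives x1 = -757/26, x2 = -321/13.

x1 = -757/26, x2 = -321/13, maximum W = -249/26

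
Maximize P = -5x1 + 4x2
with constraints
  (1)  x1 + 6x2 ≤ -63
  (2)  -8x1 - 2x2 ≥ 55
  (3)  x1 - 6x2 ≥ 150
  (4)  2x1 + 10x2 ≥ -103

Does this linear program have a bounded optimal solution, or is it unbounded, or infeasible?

infeasible

The boundaries x1 + 6x2 = -63 and x1 - 6x2 = 150 meet at (87/2, -71/4), but that point violates -8x1 - 2x2 ≥ 55. Every candidate vertex is excluded by some other constraint, so the feasible region is empty.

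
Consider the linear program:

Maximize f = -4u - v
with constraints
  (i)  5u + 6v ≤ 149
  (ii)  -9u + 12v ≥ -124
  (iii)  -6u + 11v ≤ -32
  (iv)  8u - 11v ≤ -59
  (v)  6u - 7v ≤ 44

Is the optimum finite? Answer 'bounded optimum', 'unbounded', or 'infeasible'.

From the feasible point (-91/2, -305/11), moving in the direction (-11, -8) keeps every constraint satisfied while f increases without bound.

unbounded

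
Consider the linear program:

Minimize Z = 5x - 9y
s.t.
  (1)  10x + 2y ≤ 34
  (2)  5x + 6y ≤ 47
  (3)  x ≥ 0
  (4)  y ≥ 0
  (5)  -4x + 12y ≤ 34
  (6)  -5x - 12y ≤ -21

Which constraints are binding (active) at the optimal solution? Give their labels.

Corner points and Z = 5x - 9y:
  (85/32, 119/32) → Z = -323/16
  (183/55, 4/11) → Z = 147/11
  (0, 17/6) → Z = -51/2
  (0, 7/4) → Z = -63/4

The minimum is at (0, 17/6). Substituting into each constraint, equality holds for (3) and (5); the remaining constraints have slack.

(3) and (5)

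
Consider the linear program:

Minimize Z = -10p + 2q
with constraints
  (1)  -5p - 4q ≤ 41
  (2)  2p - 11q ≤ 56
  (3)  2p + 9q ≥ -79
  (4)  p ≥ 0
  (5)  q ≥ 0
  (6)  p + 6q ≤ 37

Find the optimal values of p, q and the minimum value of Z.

p = 743/23, q = 18/23, minimum Z = -7394/23

The binding constraints are 2p - 11q = 56 and p + 6q = 37.
Solving simultaneously gives p = 743/23, q = 18/23.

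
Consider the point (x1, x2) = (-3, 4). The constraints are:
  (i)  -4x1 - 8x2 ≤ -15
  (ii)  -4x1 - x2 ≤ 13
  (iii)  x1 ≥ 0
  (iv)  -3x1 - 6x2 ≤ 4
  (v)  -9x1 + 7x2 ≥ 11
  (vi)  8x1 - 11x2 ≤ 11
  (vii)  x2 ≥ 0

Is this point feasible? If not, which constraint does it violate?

not feasible — violates (iii)

Constraint (iii): x1 = -3, which is not ≥ 0. All other constraints are satisfied.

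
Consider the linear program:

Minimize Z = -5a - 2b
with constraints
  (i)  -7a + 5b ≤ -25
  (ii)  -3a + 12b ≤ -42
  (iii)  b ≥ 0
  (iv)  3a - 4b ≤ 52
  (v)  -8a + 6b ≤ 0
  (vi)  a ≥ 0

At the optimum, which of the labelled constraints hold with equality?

(ii) and (iv)

Extreme points and Z = -5a - 2b:
  (14, 0) → Z = -70
  (19, 5/4) → Z = -195/2
  (52/3, 0) → Z = -260/3

The minimum is at (19, 5/4). Substituting into each constraint, equality holds for (ii) and (iv); the remaining constraints have slack.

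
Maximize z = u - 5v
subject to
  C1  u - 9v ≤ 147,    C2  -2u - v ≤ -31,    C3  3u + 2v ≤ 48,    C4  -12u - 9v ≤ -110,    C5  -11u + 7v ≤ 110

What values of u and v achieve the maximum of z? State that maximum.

u = 726/29, v = -393/29, maximum z = 2691/29

Extreme points and z = u - 5v:
  (426/19, -263/19) → z = 1741/19
  (726/29, -393/29) → z = 2691/29
  (14, 3) → z = -1

At the optimal vertex, u - 9v = 147 and 3u + 2v = 48.
Solving simultaneously gives u = 726/29, v = -393/29.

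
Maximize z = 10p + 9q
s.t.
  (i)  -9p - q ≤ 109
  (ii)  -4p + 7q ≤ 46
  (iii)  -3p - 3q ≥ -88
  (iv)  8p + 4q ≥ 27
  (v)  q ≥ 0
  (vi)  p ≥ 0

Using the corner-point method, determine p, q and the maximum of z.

Feasible corners and z = 10p + 9q:
  (478/33, 490/33) → z = 9190/33
  (5/72, 119/18) → z = 2167/36
  (88/3, 0) → z = 880/3
  (27/8, 0) → z = 135/4

p = 88/3, q = 0, maximum z = 880/3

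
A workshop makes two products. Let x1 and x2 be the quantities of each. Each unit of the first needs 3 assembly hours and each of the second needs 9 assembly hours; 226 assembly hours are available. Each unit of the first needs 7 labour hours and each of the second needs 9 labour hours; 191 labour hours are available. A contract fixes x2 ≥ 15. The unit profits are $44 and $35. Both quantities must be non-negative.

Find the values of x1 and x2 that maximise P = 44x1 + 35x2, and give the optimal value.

Corner points and P = 44x1 + 35x2:
  (0, 191/9) → P = 6685/9
  (0, 15) → P = 525
  (8, 15) → P = 877

At the optimal vertex, 7x1 + 9x2 = 191 and x2 = 15.
Solving simultaneously gives x1 = 8, x2 = 15.

x1 = 8, x2 = 15, maximum P = 877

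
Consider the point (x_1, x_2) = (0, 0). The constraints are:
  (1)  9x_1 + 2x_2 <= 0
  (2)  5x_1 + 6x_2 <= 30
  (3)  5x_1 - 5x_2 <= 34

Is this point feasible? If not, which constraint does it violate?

feasible

(1): 0 ≤ 0 ✓
(2): 0 ≤ 30 ✓
(3): 0 ≤ 34 ✓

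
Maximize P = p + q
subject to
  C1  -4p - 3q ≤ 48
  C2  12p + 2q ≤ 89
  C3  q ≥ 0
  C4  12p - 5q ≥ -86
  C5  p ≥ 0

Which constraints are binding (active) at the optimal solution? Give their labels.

C2 and C4

Feasible corners and P = p + q:
  (89/12, 0) → P = 89/12
  (13/4, 25) → P = 113/4
  (0, 0) → P = 0
  (0, 86/5) → P = 86/5

The maximum is at (13/4, 25). Substituting into each constraint, equality holds for C2 and C4; the remaining constraints have slack.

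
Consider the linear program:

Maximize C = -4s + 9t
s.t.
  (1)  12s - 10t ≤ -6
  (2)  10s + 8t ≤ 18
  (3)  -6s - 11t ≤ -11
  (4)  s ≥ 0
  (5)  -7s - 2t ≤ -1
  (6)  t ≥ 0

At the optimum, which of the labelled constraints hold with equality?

(2) and (4)

Corner points and C = -4s + 9t:
  (33/49, 69/49) → C = 489/49
  (11/48, 7/8) → C = 167/24
  (0, 9/4) → C = 81/4
  (0, 1) → C = 9

The maximum is at (0, 9/4). Substituting into each constraint, equality holds for (2) and (4); the remaining constraints have slack.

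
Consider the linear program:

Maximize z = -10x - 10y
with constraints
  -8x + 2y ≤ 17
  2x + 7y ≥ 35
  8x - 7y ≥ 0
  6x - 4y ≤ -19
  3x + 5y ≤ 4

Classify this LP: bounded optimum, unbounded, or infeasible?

The boundaries 6x - 4y = -19 and 3x + 5y = 4 meet at (-79/42, 27/14), but that point violates -8x + 2y ≤ 17. Every candidate vertex is excluded by some other constraint, so the feasible region is empty.

infeasible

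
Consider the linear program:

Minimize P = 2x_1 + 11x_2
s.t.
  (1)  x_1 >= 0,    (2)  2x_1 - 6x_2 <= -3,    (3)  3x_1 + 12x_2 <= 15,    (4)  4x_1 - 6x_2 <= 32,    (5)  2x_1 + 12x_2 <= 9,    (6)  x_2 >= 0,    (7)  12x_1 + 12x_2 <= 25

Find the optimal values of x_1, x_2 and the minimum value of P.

x_1 = 0, x_2 = 1/2, minimum P = 11/2

Vertices and P = 2x_1 + 11x_2:
  (0, 1/2) → P = 11/2
  (0, 3/4) → P = 33/4
  (1/2, 2/3) → P = 25/3

At the optimal vertex, x_1 = 0 and 2x_1 - 6x_2 = -3.
Solving simultaneously gives x_1 = 0, x_2 = 1/2.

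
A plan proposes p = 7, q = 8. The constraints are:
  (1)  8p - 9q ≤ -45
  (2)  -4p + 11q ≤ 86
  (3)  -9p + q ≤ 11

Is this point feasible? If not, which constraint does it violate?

Constraint (1): 8p - 9q = -16, which is not ≤ -45. All other constraints are satisfied.

not feasible — violates (1)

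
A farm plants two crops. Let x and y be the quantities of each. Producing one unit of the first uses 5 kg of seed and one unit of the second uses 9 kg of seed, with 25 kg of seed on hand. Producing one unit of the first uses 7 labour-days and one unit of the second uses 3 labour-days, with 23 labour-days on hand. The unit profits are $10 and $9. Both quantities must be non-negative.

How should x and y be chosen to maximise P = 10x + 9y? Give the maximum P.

x = 11/4, y = 5/4, maximum P = 155/4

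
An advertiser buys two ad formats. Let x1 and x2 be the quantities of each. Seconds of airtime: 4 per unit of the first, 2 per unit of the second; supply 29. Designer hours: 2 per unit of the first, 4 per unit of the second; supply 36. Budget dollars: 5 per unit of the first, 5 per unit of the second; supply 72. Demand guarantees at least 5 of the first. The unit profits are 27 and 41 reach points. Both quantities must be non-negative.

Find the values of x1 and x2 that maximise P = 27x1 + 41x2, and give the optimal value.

Feasible corners and P = 27x1 + 41x2:
  (29/4, 0) → P = 783/4
  (5, 0) → P = 135
  (5, 9/2) → P = 639/2

x1 = 5, x2 = 9/2, maximum P = 639/2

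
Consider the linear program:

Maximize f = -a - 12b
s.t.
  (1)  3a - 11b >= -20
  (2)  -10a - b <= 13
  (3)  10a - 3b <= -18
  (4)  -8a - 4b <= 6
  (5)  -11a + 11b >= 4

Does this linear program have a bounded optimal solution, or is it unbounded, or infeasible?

Vertices and f = -a - 12b:
  (-163/113, 161/113) → f = -1769/113
  (-138/101, 146/101) → f = -1614/101
  (-23/16, 11/8) → f = -241/16
  (-45/32, 21/16) → f = -459/32
The feasible region has finitely many vertices and no improving ray; the maximum is -459/32 at (-45/32, 21/16).

bounded optimum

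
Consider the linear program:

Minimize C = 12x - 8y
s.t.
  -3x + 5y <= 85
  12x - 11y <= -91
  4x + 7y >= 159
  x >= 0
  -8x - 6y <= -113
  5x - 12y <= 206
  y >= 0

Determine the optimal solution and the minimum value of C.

x = 200/41, y = 817/41, minimum C = -4136/41

Vertices and C = 12x - 8y:
  (160/9, 83/3) → C = -8
  (200/41, 817/41) → C = -4136/41
  (139/16, 71/4) → C = -151/4

The binding constraints are -3x + 5y = 85 and 4x + 7y = 159.
Solving simultaneously gives x = 200/41, y = 817/41.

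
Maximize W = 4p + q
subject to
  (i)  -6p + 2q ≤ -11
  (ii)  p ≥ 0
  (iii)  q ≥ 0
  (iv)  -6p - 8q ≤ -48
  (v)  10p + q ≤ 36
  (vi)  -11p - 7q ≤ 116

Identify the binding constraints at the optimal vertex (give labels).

(i) and (v)

Corner points and W = 4p + q:
  (46/15, 37/10) → W = 479/30
  (83/26, 53/13) → W = 219/13
  (120/37, 132/37) → W = 612/37

The maximum is at (83/26, 53/13). Substituting into each constraint, equality holds for (i) and (v); the remaining constraints have slack.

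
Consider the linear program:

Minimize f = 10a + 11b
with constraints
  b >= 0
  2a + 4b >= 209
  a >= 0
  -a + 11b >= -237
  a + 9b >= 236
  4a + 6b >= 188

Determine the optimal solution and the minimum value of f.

Feasible corners and f = 10a + 11b:
  (237, 0) → f = 2370
  (236, 0) → f = 2360
  (0, 209/4) → f = 2299/4
  (937/14, 263/14) → f = 12263/14
The feasible region is unbounded (it extends along (0, 1), (11, 1)), but f strictly increases along every unbounded feasible direction, so there is no improving ray and the minimum is attained at a vertex.

a = 0, b = 209/4, minimum f = 2299/4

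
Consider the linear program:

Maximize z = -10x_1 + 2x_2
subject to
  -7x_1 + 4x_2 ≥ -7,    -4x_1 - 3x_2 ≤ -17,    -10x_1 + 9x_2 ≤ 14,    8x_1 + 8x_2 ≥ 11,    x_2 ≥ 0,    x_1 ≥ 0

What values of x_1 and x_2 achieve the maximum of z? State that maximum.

Feasible corners and z = -10x_1 + 2x_2:
  (89/37, 91/37) → z = -708/37
  (119/23, 168/23) → z = -854/23
  (37/22, 113/33) → z = -329/33

The optimum lies where -4x_1 - 3x_2 = -17 and -10x_1 + 9x_2 = 14.
Solving simultaneously gives x_1 = 37/22, x_2 = 113/33.

x_1 = 37/22, x_2 = 113/33, maximum z = -329/33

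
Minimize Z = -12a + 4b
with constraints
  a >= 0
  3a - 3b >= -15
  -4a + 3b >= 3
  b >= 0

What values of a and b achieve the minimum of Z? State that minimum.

Vertices and Z = -12a + 4b:
  (0, 5) → Z = 20
  (0, 1) → Z = 4
  (12, 17) → Z = -76

The optimum lies where 3a - 3b = -15 and -4a + 3b = 3.
Solving simultaneously gives a = 12, b = 17.

a = 12, b = 17, minimum Z = -76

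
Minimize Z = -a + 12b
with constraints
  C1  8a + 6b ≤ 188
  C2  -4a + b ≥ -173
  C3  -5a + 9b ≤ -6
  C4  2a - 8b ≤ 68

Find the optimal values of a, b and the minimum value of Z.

a = -282/11, b = -164/11, minimum Z = -1686/11

The binding constraints are -5a + 9b = -6 and 2a - 8b = 68.
Solving simultaneously gives a = -282/11, b = -164/11.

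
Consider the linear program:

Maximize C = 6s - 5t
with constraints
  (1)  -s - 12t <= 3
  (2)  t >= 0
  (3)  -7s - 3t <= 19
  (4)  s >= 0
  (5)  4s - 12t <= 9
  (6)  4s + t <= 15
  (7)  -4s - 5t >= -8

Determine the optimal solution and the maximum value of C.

Feasible corners and C = 6s - 5t:
  (0, 0) → C = 0
  (2, 0) → C = 12
  (0, 8/5) → C = -8

The optimum lies where t = 0 and -4s - 5t = -8.
Solving simultaneously gives s = 2, t = 0.

s = 2, t = 0, maximum C = 12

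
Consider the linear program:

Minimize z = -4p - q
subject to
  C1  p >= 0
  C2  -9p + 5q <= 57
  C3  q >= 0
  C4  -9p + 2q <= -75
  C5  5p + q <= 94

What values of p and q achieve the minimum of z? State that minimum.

p = 263/19, q = 471/19, minimum z = -1523/19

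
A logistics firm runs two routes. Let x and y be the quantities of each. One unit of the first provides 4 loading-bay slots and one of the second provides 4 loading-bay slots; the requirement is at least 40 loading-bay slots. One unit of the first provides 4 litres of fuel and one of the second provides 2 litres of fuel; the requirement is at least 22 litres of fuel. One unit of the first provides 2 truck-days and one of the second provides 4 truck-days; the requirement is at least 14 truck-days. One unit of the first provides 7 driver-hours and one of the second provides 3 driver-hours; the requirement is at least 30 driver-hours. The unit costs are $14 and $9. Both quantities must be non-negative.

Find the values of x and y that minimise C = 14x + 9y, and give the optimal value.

x = 1, y = 9, minimum C = 95

Extreme points and C = 14x + 9y:
  (0, 11) → C = 99
  (10, 0) → C = 140
  (1, 9) → C = 95
The feasible region is unbounded (it extends along (0, 1), (1, 0)), but C strictly increases along every unbounded feasible direction, so there is no improving ray and the minimum is attained at a vertex.

The optimum lies where 4x + 4y = 40 and 4x + 2y = 22.
Solving simultaneously gives x = 1, y = 9.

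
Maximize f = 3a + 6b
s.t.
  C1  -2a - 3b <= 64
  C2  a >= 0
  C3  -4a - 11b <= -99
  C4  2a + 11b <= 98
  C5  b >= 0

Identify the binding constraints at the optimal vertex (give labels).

Corner points and f = 3a + 6b:
  (1/2, 97/11) → f = 1197/22
  (99/4, 0) → f = 297/4
  (49, 0) → f = 147

The maximum is at (49, 0). Substituting into each constraint, equality holds for C4 and C5; the remaining constraints have slack.

C4 and C5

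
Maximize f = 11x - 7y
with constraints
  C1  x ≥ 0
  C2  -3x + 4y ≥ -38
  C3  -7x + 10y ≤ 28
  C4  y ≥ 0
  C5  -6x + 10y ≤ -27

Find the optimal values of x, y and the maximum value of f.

x = 136/3, y = 49/2, maximum f = 1963/6

Feasible corners and f = 11x - 7y:
  (38/3, 0) → f = 418/3
  (136/3, 49/2) → f = 1963/6
  (9/2, 0) → f = 99/2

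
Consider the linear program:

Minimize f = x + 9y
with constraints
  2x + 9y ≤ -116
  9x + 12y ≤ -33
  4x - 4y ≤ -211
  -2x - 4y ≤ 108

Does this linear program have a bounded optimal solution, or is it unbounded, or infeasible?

infeasible

The boundaries 2x + 9y = -116 and 9x + 12y = -33 meet at (365/19, -326/19), but that point violates 4x - 4y ≤ -211. Every candidate vertex is excluded by some other constraint, so the feasible region is empty.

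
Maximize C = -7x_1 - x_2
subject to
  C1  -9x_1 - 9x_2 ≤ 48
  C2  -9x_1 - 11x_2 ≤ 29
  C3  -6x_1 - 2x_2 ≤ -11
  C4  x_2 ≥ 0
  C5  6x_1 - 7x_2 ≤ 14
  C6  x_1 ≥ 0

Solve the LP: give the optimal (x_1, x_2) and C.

x_1 = 0, x_2 = 11/2, maximum C = -11/2

Vertices and C = -7x_1 - x_2:
  (11/6, 0) → C = -77/6
  (0, 11/2) → C = -11/2
  (7/3, 0) → C = -49/3
The feasible region is unbounded (it extends along (0, 1), (7, 6)), but C strictly decreases along every unbounded feasible direction, so there is no improving ray and the maximum is attained at a vertex.

The binding constraints are -6x_1 - 2x_2 = -11 and x_1 = 0.
Solving simultaneously gives x_1 = 0, x_2 = 11/2.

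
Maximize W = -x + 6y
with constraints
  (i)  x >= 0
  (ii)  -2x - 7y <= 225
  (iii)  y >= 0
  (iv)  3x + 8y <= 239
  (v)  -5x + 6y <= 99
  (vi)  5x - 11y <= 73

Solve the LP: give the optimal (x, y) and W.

x = 321/29, y = 746/29, maximum W = 4155/29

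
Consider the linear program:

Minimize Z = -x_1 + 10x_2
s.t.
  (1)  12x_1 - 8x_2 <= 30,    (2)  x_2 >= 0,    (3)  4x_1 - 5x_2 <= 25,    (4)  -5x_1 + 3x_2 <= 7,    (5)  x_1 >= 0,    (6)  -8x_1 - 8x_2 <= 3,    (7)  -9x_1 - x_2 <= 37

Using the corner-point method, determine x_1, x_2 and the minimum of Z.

Vertices and Z = -x_1 + 10x_2:
  (5/2, 0) → Z = -5/2
  (0, 0) → Z = 0
  (0, 7/3) → Z = 70/3
The feasible region is unbounded (it extends along (2, 3), (3, 5)), but Z strictly increases along every unbounded feasible direction, so there is no improving ray and the minimum is attained at a vertex.

At the optimal vertex, 12x_1 - 8x_2 = 30 and x_2 = 0.
Solving simultaneously gives x_1 = 5/2, x_2 = 0.

x_1 = 5/2, x_2 = 0, minimum Z = -5/2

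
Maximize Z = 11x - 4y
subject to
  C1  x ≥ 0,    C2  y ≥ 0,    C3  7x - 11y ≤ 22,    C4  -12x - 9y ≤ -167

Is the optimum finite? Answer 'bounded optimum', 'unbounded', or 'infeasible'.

unbounded

From the feasible point (0, 167/9), moving in the direction (11, 7) keeps every constraint satisfied while Z increases without bound.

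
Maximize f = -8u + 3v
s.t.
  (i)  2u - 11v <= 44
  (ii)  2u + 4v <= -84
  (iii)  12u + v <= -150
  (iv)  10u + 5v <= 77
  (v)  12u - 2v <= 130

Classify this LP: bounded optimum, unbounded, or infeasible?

From the feasible point (-374/15, -128/15), moving in the direction (-11, -2) keeps every constraint satisfied while f increases without bound.

unbounded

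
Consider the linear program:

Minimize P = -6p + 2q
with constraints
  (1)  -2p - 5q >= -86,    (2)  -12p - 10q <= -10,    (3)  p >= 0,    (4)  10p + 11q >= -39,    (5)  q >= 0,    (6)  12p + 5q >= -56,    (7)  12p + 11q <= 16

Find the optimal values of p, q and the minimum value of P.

Extreme points and P = -6p + 2q:
  (0, 1) → P = 2
  (5/6, 0) → P = -5
  (0, 16/11) → P = 32/11
  (4/3, 0) → P = -8

p = 4/3, q = 0, minimum P = -8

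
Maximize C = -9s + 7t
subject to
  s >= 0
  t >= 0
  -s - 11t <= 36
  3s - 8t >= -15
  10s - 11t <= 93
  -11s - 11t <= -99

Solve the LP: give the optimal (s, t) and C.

Extreme points and C = -9s + 7t:
  (93/10, 0) → C = -837/10
  (9, 0) → C = -81
  (909/47, 429/47) → C = -5178/47
  (57/11, 42/11) → C = -219/11

The optimum lies where 3s - 8t = -15 and -11s - 11t = -99.
Solving simultaneously gives s = 57/11, t = 42/11.

s = 57/11, t = 42/11, maximum C = -219/11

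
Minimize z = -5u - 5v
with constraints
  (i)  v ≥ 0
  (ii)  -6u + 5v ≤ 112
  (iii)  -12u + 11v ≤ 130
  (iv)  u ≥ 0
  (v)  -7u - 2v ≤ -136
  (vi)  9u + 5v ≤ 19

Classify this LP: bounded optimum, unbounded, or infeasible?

The boundaries v = 0 and u = 0 meet at (0, 0), but that point violates -7u - 2v ≤ -136. Every candidate vertex is excluded by some other constraint, so the feasible region is empty.

infeasible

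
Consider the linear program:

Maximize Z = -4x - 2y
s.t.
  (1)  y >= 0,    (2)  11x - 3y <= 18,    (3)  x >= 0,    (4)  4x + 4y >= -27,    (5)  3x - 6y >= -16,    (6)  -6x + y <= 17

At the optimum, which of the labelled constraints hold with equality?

(1) and (3)

Vertices and Z = -4x - 2y:
  (18/11, 0) → Z = -72/11
  (0, 0) → Z = 0
  (52/19, 230/57) → Z = -1084/57
  (0, 8/3) → Z = -16/3

The maximum is at (0, 0). Substituting into each constraint, equality holds for (1) and (3); the remaining constraints have slack.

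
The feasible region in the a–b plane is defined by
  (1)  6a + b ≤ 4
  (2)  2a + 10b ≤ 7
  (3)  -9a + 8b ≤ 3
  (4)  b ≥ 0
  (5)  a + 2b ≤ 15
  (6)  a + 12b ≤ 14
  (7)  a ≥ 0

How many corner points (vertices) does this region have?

Intersecting each pair of boundary lines and keeping only the points that satisfy every inequality leaves:
  (33/58, 17/29)
  (2/3, 0)
  (13/53, 69/106)
  (0, 3/8)
  (0, 0)

5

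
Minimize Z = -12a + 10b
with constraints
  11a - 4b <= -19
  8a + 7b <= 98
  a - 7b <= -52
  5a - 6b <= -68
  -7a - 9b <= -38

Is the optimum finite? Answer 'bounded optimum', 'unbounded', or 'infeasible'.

Vertices and Z = -12a + 10b:
  (112/83, 1034/83) → Z = 8996/83
  (-128/29, 222/29) → Z = 3756/29
The feasible region has finitely many vertices and no improving ray; the minimum is 8996/83 at (112/83, 1034/83).

bounded optimum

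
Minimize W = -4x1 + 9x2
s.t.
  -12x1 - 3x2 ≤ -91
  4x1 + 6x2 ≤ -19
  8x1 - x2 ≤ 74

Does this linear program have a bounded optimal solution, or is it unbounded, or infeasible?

infeasible

The boundaries -12x1 - 3x2 = -91 and 4x1 + 6x2 = -19 meet at (201/20, -148/15), but that point violates 8x1 - x2 ≤ 74. Every candidate vertex is excluded by some other constraint, so the feasible region is empty.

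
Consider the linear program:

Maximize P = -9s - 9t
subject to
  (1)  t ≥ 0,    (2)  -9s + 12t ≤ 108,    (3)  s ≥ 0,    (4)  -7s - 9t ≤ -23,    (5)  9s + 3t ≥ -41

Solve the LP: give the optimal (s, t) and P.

s = 0, t = 23/9, maximum P = -23

The feasible region is unbounded (it extends along (4, 3), (1, 0)), but P strictly decreases along every unbounded feasible direction, so there is no improving ray and the maximum is attained at a vertex.

The binding constraints are s = 0 and -7s - 9t = -23.
Solving simultaneously gives s = 0, t = 23/9.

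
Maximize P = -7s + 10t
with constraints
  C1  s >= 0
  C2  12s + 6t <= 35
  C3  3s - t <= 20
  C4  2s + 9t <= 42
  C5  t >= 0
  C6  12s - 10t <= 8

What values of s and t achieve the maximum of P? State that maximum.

s = 0, t = 14/3, maximum P = 140/3

Feasible corners and P = -7s + 10t:
  (0, 14/3) → P = 140/3
  (0, 0) → P = 0
  (21/32, 217/48) → P = 3899/96
  (199/96, 27/16) → P = 227/96
  (2/3, 0) → P = -14/3

The binding constraints are s = 0 and 2s + 9t = 42.
Solving simultaneously gives s = 0, t = 14/3.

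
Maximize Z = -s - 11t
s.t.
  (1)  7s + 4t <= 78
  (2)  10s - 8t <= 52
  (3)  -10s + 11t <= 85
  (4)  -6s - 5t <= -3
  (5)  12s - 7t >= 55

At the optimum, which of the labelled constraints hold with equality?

Extreme points and Z = -s - 11t:
  (26/3, 13/3) → Z = -169/3
  (766/97, 551/97) → Z = -6827/97
  (38/13, -37/13) → Z = 369/13

The maximum is at (38/13, -37/13). Substituting into each constraint, equality holds for (2) and (5); the remaining constraints have slack.

(2) and (5)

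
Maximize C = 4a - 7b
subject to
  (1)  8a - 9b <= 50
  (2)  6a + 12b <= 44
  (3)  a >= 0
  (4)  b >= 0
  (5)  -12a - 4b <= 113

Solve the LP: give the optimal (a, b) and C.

a = 25/4, b = 0, maximum C = 25

Corner points and C = 4a - 7b:
  (166/25, 26/75) → C = 362/15
  (25/4, 0) → C = 25
  (0, 11/3) → C = -77/3
  (0, 0) → C = 0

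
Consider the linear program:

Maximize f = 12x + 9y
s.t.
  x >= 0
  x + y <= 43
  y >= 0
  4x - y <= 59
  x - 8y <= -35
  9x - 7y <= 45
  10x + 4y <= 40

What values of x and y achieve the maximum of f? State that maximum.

x = 0, y = 10, maximum f = 90

Feasible corners and f = 12x + 9y:
  (0, 35/8) → f = 315/8
  (0, 10) → f = 90
  (15/7, 65/14) → f = 135/2

The optimum lies where x = 0 and 10x + 4y = 40.
Solving simultaneously gives x = 0, y = 10.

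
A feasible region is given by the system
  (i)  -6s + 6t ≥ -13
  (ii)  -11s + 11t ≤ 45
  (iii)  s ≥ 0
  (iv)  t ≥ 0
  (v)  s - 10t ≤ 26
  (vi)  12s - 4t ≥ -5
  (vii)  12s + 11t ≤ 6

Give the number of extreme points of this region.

3

The feasible vertices (each the meet of two boundaries and inside every other half-plane) are:
  (0, 0)
  (0, 6/11)
  (1/2, 0)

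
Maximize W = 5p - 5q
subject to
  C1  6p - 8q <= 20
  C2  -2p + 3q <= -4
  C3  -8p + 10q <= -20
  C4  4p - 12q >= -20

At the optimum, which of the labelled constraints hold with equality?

Vertices and W = 5p - 5q:
  (-10, -10) → W = 0
  (10, 5) → W = 25
  (5, 2) → W = 15
  (9, 14/3) → W = 65/3

The maximum is at (10, 5). Substituting into each constraint, equality holds for C1 and C4; the remaining constraints have slack.

C1 and C4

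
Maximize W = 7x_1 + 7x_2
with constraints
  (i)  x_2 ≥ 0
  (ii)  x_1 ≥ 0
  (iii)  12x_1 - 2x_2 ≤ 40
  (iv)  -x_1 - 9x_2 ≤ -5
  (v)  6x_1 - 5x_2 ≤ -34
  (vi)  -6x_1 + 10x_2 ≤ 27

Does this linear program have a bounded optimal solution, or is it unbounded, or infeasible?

The boundaries x_1 = 0 and -x_1 - 9x_2 = -5 meet at (0, 5/9), but that point violates 6x_1 - 5x_2 ≤ -34. Every candidate vertex is excluded by some other constraint, so the feasible region is empty.

infeasible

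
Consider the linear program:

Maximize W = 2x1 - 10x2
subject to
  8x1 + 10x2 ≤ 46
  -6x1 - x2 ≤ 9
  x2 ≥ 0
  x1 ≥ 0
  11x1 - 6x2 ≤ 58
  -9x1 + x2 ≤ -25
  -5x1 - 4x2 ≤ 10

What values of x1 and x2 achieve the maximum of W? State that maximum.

x1 = 58/11, x2 = 0, maximum W = 116/11

Feasible corners and W = 2x1 - 10x2:
  (428/79, 21/79) → W = 646/79
  (148/49, 107/49) → W = -774/49
  (58/11, 0) → W = 116/11
  (25/9, 0) → W = 50/9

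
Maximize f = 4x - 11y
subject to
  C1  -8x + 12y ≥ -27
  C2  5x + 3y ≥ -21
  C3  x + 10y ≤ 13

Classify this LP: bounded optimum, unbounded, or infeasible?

bounded optimum

Corner points and f = 4x - 11y:
  (-57/28, -101/28) → f = 883/28
  (213/46, 77/92) → f = 857/92
  (-249/47, 86/47) → f = -1942/47
The feasible region has finitely many vertices and no improving ray; the maximum is 883/28 at (-57/28, -101/28).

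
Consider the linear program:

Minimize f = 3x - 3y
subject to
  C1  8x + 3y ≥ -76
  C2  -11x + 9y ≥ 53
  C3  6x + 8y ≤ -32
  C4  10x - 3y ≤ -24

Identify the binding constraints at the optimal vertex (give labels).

Extreme points and f = 3x - 3y:
  (-281/35, -412/105) → f = -431/35
  (-256/23, 100/23) → f = -1068/23
  (-356/71, -17/71) → f = -1017/71

The minimum is at (-256/23, 100/23). Substituting into each constraint, equality holds for C1 and C3; the remaining constraints have slack.

C1 and C3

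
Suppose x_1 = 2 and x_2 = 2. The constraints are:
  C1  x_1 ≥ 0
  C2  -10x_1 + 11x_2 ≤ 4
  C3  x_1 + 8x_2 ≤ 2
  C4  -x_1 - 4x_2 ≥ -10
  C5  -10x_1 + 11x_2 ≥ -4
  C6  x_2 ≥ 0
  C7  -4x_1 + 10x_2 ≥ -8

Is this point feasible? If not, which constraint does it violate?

Constraint C3: x_1 + 8x_2 = 18, which is not ≤ 2. All other constraints are satisfied.

not feasible — violates C3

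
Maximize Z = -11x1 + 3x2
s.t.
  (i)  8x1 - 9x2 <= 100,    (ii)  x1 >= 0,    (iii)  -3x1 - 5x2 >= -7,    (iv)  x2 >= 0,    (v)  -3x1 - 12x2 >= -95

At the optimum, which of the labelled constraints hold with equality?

Extreme points and Z = -11x1 + 3x2:
  (0, 7/5) → Z = 21/5
  (0, 0) → Z = 0
  (7/3, 0) → Z = -77/3

The maximum is at (0, 7/5). Substituting into each constraint, equality holds for (ii) and (iii); the remaining constraints have slack.

(ii) and (iii)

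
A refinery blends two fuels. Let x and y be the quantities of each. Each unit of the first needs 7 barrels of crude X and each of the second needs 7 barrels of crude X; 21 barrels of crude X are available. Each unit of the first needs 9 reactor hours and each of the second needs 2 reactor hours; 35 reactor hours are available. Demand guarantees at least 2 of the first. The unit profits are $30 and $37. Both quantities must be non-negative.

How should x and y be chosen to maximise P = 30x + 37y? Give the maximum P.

x = 2, y = 1, maximum P = 97

Vertices and P = 30x + 37y:
  (3, 0) → P = 90
  (2, 0) → P = 60
  (2, 1) → P = 97

The binding constraints are 7x + 7y = 21 and x = 2.
Solving simultaneously gives x = 2, y = 1.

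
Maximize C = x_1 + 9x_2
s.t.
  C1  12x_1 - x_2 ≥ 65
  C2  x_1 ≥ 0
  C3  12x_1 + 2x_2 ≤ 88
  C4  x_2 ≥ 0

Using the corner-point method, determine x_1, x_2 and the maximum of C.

Vertices and C = x_1 + 9x_2:
  (109/18, 23/3) → C = 1351/18
  (65/12, 0) → C = 65/12
  (22/3, 0) → C = 22/3

x_1 = 109/18, x_2 = 23/3, maximum C = 1351/18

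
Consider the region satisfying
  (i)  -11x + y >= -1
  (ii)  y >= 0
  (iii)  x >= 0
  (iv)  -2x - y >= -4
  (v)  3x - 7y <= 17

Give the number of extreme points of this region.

Intersecting each pair of boundary lines and keeping only the points that satisfy every inequality leaves:
  (1/11, 0)
  (5/13, 42/13)
  (0, 0)
  (0, 4)

4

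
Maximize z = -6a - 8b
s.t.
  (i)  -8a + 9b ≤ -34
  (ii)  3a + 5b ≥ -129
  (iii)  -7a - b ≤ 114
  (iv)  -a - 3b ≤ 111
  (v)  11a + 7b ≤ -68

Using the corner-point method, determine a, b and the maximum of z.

a = -441/32, b = -561/32, maximum z = 3567/16

Feasible corners and z = -6a - 8b:
  (-992/71, -1150/71) → z = 15152/71
  (-374/155, -918/155) → z = 9588/155
  (-441/32, -561/32) → z = 3567/16
  (563/34, -1215/34) → z = 3171/17

At the optimal vertex, 3a + 5b = -129 and -7a - b = 114.
Solving simultaneously gives a = -441/32, b = -561/32.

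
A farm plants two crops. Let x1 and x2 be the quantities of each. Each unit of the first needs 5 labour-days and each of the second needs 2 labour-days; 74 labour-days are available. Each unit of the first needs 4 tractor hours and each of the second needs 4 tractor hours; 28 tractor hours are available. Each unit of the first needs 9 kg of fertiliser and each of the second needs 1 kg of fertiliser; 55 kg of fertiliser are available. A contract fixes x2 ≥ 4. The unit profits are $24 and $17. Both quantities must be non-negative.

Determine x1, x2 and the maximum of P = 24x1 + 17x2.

Extreme points and P = 24x1 + 17x2:
  (0, 7) → P = 119
  (0, 4) → P = 68
  (3, 4) → P = 140

x1 = 3, x2 = 4, maximum P = 140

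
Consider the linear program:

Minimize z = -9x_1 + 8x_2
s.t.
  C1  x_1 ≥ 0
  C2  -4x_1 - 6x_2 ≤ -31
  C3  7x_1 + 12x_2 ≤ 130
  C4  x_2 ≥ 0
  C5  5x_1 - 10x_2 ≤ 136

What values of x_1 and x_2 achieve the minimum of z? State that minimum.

x_1 = 130/7, x_2 = 0, minimum z = -1170/7

Corner points and z = -9x_1 + 8x_2:
  (0, 31/6) → z = 124/3
  (0, 65/6) → z = 260/3
  (31/4, 0) → z = -279/4
  (130/7, 0) → z = -1170/7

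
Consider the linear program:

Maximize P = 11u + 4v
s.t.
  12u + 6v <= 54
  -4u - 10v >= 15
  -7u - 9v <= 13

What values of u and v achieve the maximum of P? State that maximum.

Feasible corners and P = 11u + 4v:
  (105/16, -33/8) → P = 891/16
  (94/11, -89/11) → P = 678/11
  (5/34, -53/34) → P = -157/34

The optimum lies where 12u + 6v = 54 and -7u - 9v = 13.
Solving simultaneously gives u = 94/11, v = -89/11.

u = 94/11, v = -89/11, maximum P = 678/11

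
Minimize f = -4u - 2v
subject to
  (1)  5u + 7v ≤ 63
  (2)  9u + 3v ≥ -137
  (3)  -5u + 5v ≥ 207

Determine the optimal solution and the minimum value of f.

Corner points and f = -4u - 2v:
  (-287/12, 313/12) → f = 87/2
  (-189/10, 45/2) → f = 153/5
  (-653/30, 589/30) → f = 239/5

u = -189/10, v = 45/2, minimum f = 153/5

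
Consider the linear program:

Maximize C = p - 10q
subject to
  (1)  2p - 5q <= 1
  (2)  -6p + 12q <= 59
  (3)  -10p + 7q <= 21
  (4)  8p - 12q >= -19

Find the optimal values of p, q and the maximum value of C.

The feasible region is unbounded (it extends along (2, 1), (5, 2)), but C strictly decreases along every unbounded feasible direction, so there is no improving ray and the maximum is attained at a vertex.

The binding constraints are 2p - 5q = 1 and -10p + 7q = 21.
Solving simultaneously gives p = -28/9, q = -13/9.

p = -28/9, q = -13/9, maximum C = 34/3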